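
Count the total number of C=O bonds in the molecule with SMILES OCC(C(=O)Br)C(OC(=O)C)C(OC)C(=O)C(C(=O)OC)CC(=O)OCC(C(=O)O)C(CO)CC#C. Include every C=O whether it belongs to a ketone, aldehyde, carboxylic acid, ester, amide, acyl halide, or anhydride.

6

CH(COBr): acyl halide, 1 C=O (running total 1).
CH(OCOCH3): ester, 1 C=O (running total 2).
CO: ketone, 1 C=O (running total 3).
CH(COOCH3): ester, 1 C=O (running total 4).
CH2COOCH2: ester, 1 C=O (running total 5).
CH(COOH): carboxylic acid, 1 C=O (running total 6).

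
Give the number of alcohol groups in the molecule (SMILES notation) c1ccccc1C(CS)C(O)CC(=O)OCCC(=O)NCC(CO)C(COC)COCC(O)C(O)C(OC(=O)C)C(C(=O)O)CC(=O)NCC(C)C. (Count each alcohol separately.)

Working along the chain:
  C6H5: C6H5– phenyl ring → arene.
  CH(CH2SH): pendant –CH2SH → thiol.
  CH(OH): –OH on an sp³ carbon → alcohol (secondary).
  CH2COOCH2: –C(=O)–O–C with C on the carbonyl side → ester.
  CH2CONHCH2: –C(=O)–N– linkage → amide (the N is not an amine).
  CH(CH2OH): pendant –CH2OH on an sp³ backbone C → alcohol.
  CH(CH2OCH3): pendant –CH2OCH3: C–O–C linkage → ether.
  CH2OCH2: C–O–C with sp³ carbons on both sides and no adjacent C=O → ether.
  CH(OH): –OH on an sp³ carbon → alcohol (secondary).
  CH(OH): –OH on an sp³ carbon → alcohol (secondary).
  CH(OCOCH3): pendant –OC(=O)CH3: an acyloxy group → ester.
  CH(COOH): pendant –COOH: carbonyl C bonded to C and –OH → carboxylic acid.
  CH2CONHCH2: –C(=O)–N– linkage → amide (the N is not an amine).
Alcohol appears at: CH(OH), CH(CH2OH), CH(OH), CH(OH) → 4.

4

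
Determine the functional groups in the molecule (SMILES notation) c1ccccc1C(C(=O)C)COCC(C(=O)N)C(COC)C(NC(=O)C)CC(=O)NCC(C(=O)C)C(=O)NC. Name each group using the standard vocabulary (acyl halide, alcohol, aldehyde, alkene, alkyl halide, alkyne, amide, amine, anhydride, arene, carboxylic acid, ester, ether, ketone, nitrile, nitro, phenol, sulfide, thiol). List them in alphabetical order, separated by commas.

amide, arene, ether, ketone

Taking each segment in turn:
  C6H5: C6H5– phenyl ring → arene.
  CH(COCH3): pendant –COCH3: carbonyl C bonded to two carbons → ketone.
  CH2OCH2: C–O–C with sp³ carbons on both sides and no adjacent C=O → ether.
  CH(CONH2): pendant –CONH2: carbonyl C bonded to C and N → amide.
  CH(CH2OCH3): pendant –CH2OCH3: C–O–C linkage → ether.
  CH(NHCOCH3): pendant –NHC(=O)CH3: N bonded to a carbonyl → amide (not amine).
  CH2CONHCH2: –C(=O)–N– linkage → amide (the N is not an amine).
  CH(COCH3): pendant –COCH3: carbonyl C bonded to two carbons → ketone.
  CONHCH3: –C(=O)NHCH3: carbonyl C bonded to C and to N → amide (the N is not an amine).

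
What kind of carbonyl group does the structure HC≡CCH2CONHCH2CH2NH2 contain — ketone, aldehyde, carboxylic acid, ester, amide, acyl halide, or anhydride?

The carbonyl is in the CH2CONHCH2 segment: –C(=O)–N– linkage → amide (the N is not an amine).

amide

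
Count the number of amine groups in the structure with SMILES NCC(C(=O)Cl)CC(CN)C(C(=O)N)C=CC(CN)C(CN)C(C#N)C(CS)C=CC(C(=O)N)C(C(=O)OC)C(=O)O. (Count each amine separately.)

–NH2 on an sp³ carbon with no adjacent C=O → amine.
pendant –C(=O)X: carbonyl C bonded to C and halogen → acyl halide.
pendant –CH2NH2: N on sp³ C, no adjacent C=O → amine.
pendant –CONH2: carbonyl C bonded to C and N → amide.
C=C double bond → alkene.
pendant –CH2NH2: N on sp³ C, no adjacent C=O → amine.
pendant –CH2NH2: N on sp³ C, no adjacent C=O → amine.
pendant –C≡N: nitrile.
pendant –CH2SH → thiol.
C=C double bond → alkene.
pendant –CONH2: carbonyl C bonded to C and N → amide.
pendant –COOCH3: carbonyl C bonded to C and –OCH3 → ester.
–COOH: carbonyl C bonded to –OH and C → carboxylic acid (the –OH is not a separate alcohol).
Amine appears at: H2NCH2, CH(CH2NH2), CH(CH2NH2), CH(CH2NH2) → 4.

4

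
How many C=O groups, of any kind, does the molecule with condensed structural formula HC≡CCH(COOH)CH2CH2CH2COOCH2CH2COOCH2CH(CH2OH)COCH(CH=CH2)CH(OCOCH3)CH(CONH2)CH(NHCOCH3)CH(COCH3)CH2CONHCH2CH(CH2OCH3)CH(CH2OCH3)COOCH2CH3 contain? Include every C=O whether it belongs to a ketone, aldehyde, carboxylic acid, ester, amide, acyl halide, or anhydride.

CH(COOH): carboxylic acid, 1 C=O (running total 1).
CH2COOCH2: ester, 1 C=O (running total 2).
CH2COOCH2: ester, 1 C=O (running total 3).
CO: ketone, 1 C=O (running total 4).
CH(OCOCH3): ester, 1 C=O (running total 5).
CH(CONH2): amide, 1 C=O (running total 6).
CH(NHCOCH3): amide, 1 C=O (running total 7).
CH(COCH3): ketone, 1 C=O (running total 8).
CH2CONHCH2: amide, 1 C=O (running total 9).
COOCH2CH3: ester, 1 C=O (running total 10).

10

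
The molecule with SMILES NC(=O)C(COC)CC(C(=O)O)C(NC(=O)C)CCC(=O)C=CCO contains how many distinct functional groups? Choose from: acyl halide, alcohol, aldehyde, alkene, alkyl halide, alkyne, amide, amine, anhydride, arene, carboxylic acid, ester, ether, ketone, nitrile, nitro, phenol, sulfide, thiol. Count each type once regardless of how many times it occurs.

–C(=O)NH2: carbonyl C bonded to C and to N → amide (the N is not a separate amine).
pendant –CH2OCH3: C–O–C linkage → ether.
pendant –COOH: carbonyl C bonded to C and –OH → carboxylic acid.
pendant –NHC(=O)CH3: N bonded to a carbonyl → amide (not amine).
–C(=O)– with carbon on both sides → ketone.
C=C double bond → alkene.
–OH on an sp³ carbon → alcohol.
Distinct types present: alcohol, alkene, amide, carboxylic acid, ether, ketone.

6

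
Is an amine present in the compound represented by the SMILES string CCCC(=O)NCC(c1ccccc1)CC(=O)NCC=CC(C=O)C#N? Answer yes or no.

no

–C(=O)–N– linkage → amide (the N is not an amine).
pendant –C6H5: benzene ring → arene.
–C(=O)–N– linkage → amide (the N is not an amine).
C=C double bond → alkene.
pendant –CHO: carbonyl C bonded to C and H → aldehyde.
–C≡N: carbon triple-bonded to nitrogen → nitrile.
In CH2CONHCH2, the nitrogen is bonded directly to a carbonyl carbon, making it part of an amide, not a free amine.
The groups actually present are: aldehyde, alkene, amide, arene, nitrile.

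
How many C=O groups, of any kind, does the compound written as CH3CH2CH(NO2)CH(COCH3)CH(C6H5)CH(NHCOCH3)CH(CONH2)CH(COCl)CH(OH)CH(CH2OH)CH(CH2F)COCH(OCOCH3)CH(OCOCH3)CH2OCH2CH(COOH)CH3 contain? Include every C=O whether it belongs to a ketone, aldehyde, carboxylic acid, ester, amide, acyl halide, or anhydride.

CH(COCH3): ketone, 1 C=O (running total 1).
CH(NHCOCH3): amide, 1 C=O (running total 2).
CH(CONH2): amide, 1 C=O (running total 3).
CH(COCl): acyl halide, 1 C=O (running total 4).
CO: ketone, 1 C=O (running total 5).
CH(OCOCH3): ester, 1 C=O (running total 6).
CH(OCOCH3): ester, 1 C=O (running total 7).
CH(COOH): carboxylic acid, 1 C=O (running total 8).

8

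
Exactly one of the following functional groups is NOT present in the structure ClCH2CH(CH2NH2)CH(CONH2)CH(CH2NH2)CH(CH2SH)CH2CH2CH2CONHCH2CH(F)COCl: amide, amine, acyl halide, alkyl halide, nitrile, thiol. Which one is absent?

nitrile

amine: present (CH(CH2NH2) — pendant –CH2NH2: N on sp³ C, no adjacent C=O → amine).
thiol: present (CH(CH2SH) — pendant –CH2SH → thiol).
acyl halide: present (COCl — –C(=O)Cl: carbonyl C bonded to C and to a halogen → acyl halide (not alkyl halide)).
alkyl halide: present (ClCH2 — halogen on an sp³ carbon → alkyl halide).
amide: present (CH(CONH2) — pendant –CONH2: carbonyl C bonded to C and N → amide).
nitrile: no segment matches this pattern.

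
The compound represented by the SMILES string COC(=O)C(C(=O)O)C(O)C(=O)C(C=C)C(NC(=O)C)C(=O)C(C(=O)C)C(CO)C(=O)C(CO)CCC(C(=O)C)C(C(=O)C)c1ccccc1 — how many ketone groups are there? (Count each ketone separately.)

6

Taking each segment in turn:
  CH3OOC: CH3O–C(=O)–: carbonyl C bonded to C and to –OCH3 → ester (not ketone + ether).
  CH(COOH): pendant –COOH: carbonyl C bonded to C and –OH → carboxylic acid.
  CH(OH): –OH on an sp³ carbon → alcohol (secondary).
  CO: –C(=O)– with carbon on both sides → ketone.
  CH(CH=CH2): pendant –CH=CH2: C=C double bond → alkene.
  CH(NHCOCH3): pendant –NHC(=O)CH3: N bonded to a carbonyl → amide (not amine).
  CO: –C(=O)– with carbon on both sides → ketone.
  CH(COCH3): pendant –COCH3: carbonyl C bonded to two carbons → ketone.
  CH(CH2OH): pendant –CH2OH on an sp³ backbone C → alcohol.
  CO: –C(=O)– with carbon on both sides → ketone.
  CH(CH2OH): pendant –CH2OH on an sp³ backbone C → alcohol.
  CH(COCH3): pendant –COCH3: carbonyl C bonded to two carbons → ketone.
  CH(COCH3): pendant –COCH3: carbonyl C bonded to two carbons → ketone.
  C6H5: –C6H5 phenyl ring → arene.
Ketone appears at: CO, CO, CH(COCH3), CO, CH(COCH3), CH(COCH3) → 6.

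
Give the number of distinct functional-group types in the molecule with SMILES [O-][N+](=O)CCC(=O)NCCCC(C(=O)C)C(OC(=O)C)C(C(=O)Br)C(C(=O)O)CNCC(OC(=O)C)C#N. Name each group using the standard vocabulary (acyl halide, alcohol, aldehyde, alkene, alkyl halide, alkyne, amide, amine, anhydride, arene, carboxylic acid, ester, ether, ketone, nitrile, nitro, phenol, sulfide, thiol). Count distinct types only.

Taking each segment in turn:
  O2NCH2: –NO2 on carbon → nitro group.
  CH2CONHCH2: –C(=O)–N– linkage → amide (the N is not an amine).
  CH(COCH3): pendant –COCH3: carbonyl C bonded to two carbons → ketone.
  CH(OCOCH3): pendant –OC(=O)CH3: an acyloxy group → ester.
  CH(COBr): pendant –C(=O)X: carbonyl C bonded to C and halogen → acyl halide.
  CH(COOH): pendant –COOH: carbonyl C bonded to C and –OH → carboxylic acid.
  CH2NHCH2: C–N–C with sp³ carbons and no adjacent C=O → amine (secondary).
  CH(OCOCH3): pendant –OC(=O)CH3: an acyloxy group → ester.
  CN: –C≡N: carbon triple-bonded to nitrogen → nitrile.
Distinct types present: acyl halide, amide, amine, carboxylic acid, ester, ketone, nitrile, nitro.

8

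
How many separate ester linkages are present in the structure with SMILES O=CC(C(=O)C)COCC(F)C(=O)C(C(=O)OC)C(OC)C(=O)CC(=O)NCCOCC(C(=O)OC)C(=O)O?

Working along the chain:
  OHC: terminal –CHO: carbonyl C bonded to H and C → aldehyde.
  CH(COCH3): pendant –COCH3: carbonyl C bonded to two carbons → ketone.
  CH2OCH2: C–O–C with sp³ carbons on both sides and no adjacent C=O → ether.
  CH(F): halogen on an sp³ carbon → alkyl halide.
  CO: –C(=O)– with carbon on both sides → ketone.
  CH(COOCH3): pendant –COOCH3: carbonyl C bonded to C and –OCH3 → ester.
  CH(OCH3): pendant –OCH3: C–O–C with sp³ C, no adjacent C=O → ether.
  CO: –C(=O)– with carbon on both sides → ketone.
  CH2CONHCH2: –C(=O)–N– linkage → amide (the N is not an amine).
  CH2OCH2: C–O–C with sp³ carbons on both sides and no adjacent C=O → ether.
  CH(COOCH3): pendant –COOCH3: carbonyl C bonded to C and –OCH3 → ester.
  COOH: –COOH: carbonyl C bonded to –OH and C → carboxylic acid (the –OH is not a separate alcohol).
Ester appears at: CH(COOCH3), CH(COOCH3) → 2.

2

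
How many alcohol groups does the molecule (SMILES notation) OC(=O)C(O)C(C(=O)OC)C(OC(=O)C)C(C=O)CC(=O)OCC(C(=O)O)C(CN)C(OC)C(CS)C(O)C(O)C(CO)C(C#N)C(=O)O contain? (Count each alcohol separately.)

Taking each segment in turn:
  HOOC: –COOH: carbonyl C bonded to –OH and C → carboxylic acid (the –OH is not a separate alcohol).
  CH(OH): –OH on an sp³ carbon → alcohol (secondary).
  CH(COOCH3): pendant –COOCH3: carbonyl C bonded to C and –OCH3 → ester.
  CH(OCOCH3): pendant –OC(=O)CH3: an acyloxy group → ester.
  CH(CHO): pendant –CHO: carbonyl C bonded to C and H → aldehyde.
  CH2COOCH2: –C(=O)–O–C with C on the carbonyl side → ester.
  CH(COOH): pendant –COOH: carbonyl C bonded to C and –OH → carboxylic acid.
  CH(CH2NH2): pendant –CH2NH2: N on sp³ C, no adjacent C=O → amine.
  CH(OCH3): pendant –OCH3: C–O–C with sp³ C, no adjacent C=O → ether.
  CH(CH2SH): pendant –CH2SH → thiol.
  CH(OH): –OH on an sp³ carbon → alcohol (secondary).
  CH(OH): –OH on an sp³ carbon → alcohol (secondary).
  CH(CH2OH): pendant –CH2OH on an sp³ backbone C → alcohol.
  CH(CN): pendant –C≡N: nitrile.
  COOH: –COOH: carbonyl C bonded to –OH and C → carboxylic acid (the –OH is not a separate alcohol).
Alcohol appears at: CH(OH), CH(OH), CH(OH), CH(CH2OH) → 4.

4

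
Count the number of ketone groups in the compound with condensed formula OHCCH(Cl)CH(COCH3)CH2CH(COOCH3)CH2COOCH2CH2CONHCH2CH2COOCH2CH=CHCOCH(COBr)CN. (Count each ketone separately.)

terminal –CHO: carbonyl C bonded to H and C → aldehyde.
halogen on an sp³ carbon → alkyl halide.
pendant –COCH3: carbonyl C bonded to two carbons → ketone.
pendant –COOCH3: carbonyl C bonded to C and –OCH3 → ester.
–C(=O)–O–C with C on the carbonyl side → ester.
–C(=O)–N– linkage → amide (the N is not an amine).
–C(=O)–O–C with C on the carbonyl side → ester.
C=C double bond → alkene.
–C(=O)– with carbon on both sides → ketone.
pendant –C(=O)X: carbonyl C bonded to C and halogen → acyl halide.
–C≡N: carbon triple-bonded to nitrogen → nitrile.
Ketone appears at: CH(COCH3), CO → 2.

2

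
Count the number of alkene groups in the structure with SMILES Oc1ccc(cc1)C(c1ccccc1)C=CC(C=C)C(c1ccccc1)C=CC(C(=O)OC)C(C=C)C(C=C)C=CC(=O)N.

Taking each segment in turn:
  HOC6H4: –OH attached directly to an aromatic ring → phenol (not alcohol); the ring itself is an arene.
  CH(C6H5): pendant –C6H5: benzene ring → arene.
  CH=CH: C=C double bond → alkene.
  CH(CH=CH2): pendant –CH=CH2: C=C double bond → alkene.
  CH(C6H5): pendant –C6H5: benzene ring → arene.
  CH=CH: C=C double bond → alkene.
  CH(COOCH3): pendant –COOCH3: carbonyl C bonded to C and –OCH3 → ester.
  CH(CH=CH2): pendant –CH=CH2: C=C double bond → alkene.
  CH(CH=CH2): pendant –CH=CH2: C=C double bond → alkene.
  CH=CH: C=C double bond → alkene.
  CONH2: –C(=O)NH2: carbonyl C bonded to C and to N → amide (the N is not a separate amine).
Alkene appears at: CH=CH, CH(CH=CH2), CH=CH, CH(CH=CH2), CH(CH=CH2), CH=CH → 6.

6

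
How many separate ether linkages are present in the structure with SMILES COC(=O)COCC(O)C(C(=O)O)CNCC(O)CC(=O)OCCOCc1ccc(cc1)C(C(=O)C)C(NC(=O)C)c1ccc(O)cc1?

2

Working along the chain:
  CH3OOC: CH3O–C(=O)–: carbonyl C bonded to C and to –OCH3 → ester (not ketone + ether).
  CH2OCH2: C–O–C with sp³ carbons on both sides and no adjacent C=O → ether.
  CH(OH): –OH on an sp³ carbon → alcohol (secondary).
  CH(COOH): pendant –COOH: carbonyl C bonded to C and –OH → carboxylic acid.
  CH2NHCH2: C–N–C with sp³ carbons and no adjacent C=O → amine (secondary).
  CH(OH): –OH on an sp³ carbon → alcohol (secondary).
  CH2COOCH2: –C(=O)–O–C with C on the carbonyl side → ester.
  CH2OCH2: C–O–C with sp³ carbons on both sides and no adjacent C=O → ether.
  C6H4: para-disubstituted benzene ring → arene.
  CH(COCH3): pendant –COCH3: carbonyl C bonded to two carbons → ketone.
  CH(NHCOCH3): pendant –NHC(=O)CH3: N bonded to a carbonyl → amide (not amine).
  C6H4OH: –OH attached directly to an aromatic ring → phenol (not alcohol); the ring itself is an arene.
Ether appears at: CH2OCH2, CH2OCH2 → 2.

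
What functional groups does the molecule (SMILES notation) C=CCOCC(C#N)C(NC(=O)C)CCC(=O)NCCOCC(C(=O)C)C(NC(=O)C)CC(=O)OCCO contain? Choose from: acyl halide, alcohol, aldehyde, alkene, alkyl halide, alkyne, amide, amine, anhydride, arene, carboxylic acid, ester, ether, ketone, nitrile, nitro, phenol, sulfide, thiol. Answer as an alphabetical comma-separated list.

alcohol, alkene, amide, ester, ether, ketone, nitrile

Working along the chain:
  CH2=CH: C=C double bond → alkene.
  CH2OCH2: C–O–C with sp³ carbons on both sides and no adjacent C=O → ether.
  CH(CN): pendant –C≡N: nitrile.
  CH(NHCOCH3): pendant –NHC(=O)CH3: N bonded to a carbonyl → amide (not amine).
  CH2CONHCH2: –C(=O)–N– linkage → amide (the N is not an amine).
  CH2OCH2: C–O–C with sp³ carbons on both sides and no adjacent C=O → ether.
  CH(COCH3): pendant –COCH3: carbonyl C bonded to two carbons → ketone.
  CH(NHCOCH3): pendant –NHC(=O)CH3: N bonded to a carbonyl → amide (not amine).
  CH2COOCH2: –C(=O)–O–C with C on the carbonyl side → ester.
  CH2OH: –OH on an sp³ carbon → alcohol.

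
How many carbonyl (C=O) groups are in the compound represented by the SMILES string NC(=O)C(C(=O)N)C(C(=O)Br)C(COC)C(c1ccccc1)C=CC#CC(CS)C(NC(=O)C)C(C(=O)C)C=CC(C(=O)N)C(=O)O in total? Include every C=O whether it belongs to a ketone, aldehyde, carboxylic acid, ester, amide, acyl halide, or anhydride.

H2NCO: amide, 1 C=O (running total 1).
CH(CONH2): amide, 1 C=O (running total 2).
CH(COBr): acyl halide, 1 C=O (running total 3).
CH(NHCOCH3): amide, 1 C=O (running total 4).
CH(COCH3): ketone, 1 C=O (running total 5).
CH(CONH2): amide, 1 C=O (running total 6).
COOH: carboxylic acid, 1 C=O (running total 7).

7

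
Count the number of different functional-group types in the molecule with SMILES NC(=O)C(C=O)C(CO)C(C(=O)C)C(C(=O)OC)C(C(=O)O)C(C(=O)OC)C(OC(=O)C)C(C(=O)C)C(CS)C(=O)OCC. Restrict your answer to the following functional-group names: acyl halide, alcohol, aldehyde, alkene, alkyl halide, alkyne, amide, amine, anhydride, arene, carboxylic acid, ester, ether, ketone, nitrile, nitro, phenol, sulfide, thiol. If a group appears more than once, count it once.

7

Taking each segment in turn:
  H2NCO: –C(=O)NH2: carbonyl C bonded to C and to N → amide (the N is not a separate amine).
  CH(CHO): pendant –CHO: carbonyl C bonded to C and H → aldehyde.
  CH(CH2OH): pendant –CH2OH on an sp³ backbone C → alcohol.
  CH(COCH3): pendant –COCH3: carbonyl C bonded to two carbons → ketone.
  CH(COOCH3): pendant –COOCH3: carbonyl C bonded to C and –OCH3 → ester.
  CH(COOH): pendant –COOH: carbonyl C bonded to C and –OH → carboxylic acid.
  CH(COOCH3): pendant –COOCH3: carbonyl C bonded to C and –OCH3 → ester.
  CH(OCOCH3): pendant –OC(=O)CH3: an acyloxy group → ester.
  CH(COCH3): pendant –COCH3: carbonyl C bonded to two carbons → ketone.
  CH(CH2SH): pendant –CH2SH → thiol.
  COOCH2CH3: –C(=O)OCH2CH3: carbonyl C bonded to C and to –OEt → ester.
Distinct types present: alcohol, aldehyde, amide, carboxylic acid, ester, ketone, thiol.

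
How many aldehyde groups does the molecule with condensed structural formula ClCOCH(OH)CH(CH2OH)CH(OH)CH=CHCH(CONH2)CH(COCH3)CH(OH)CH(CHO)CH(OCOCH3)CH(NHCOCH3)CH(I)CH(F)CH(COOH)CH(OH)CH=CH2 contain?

Working along the chain:
  ClCO: –C(=O)Cl: carbonyl C bonded to C and to a halogen → acyl halide (not alkyl halide).
  CH(OH): –OH on an sp³ carbon → alcohol (secondary).
  CH(CH2OH): pendant –CH2OH on an sp³ backbone C → alcohol.
  CH(OH): –OH on an sp³ carbon → alcohol (secondary).
  CH=CH: C=C double bond → alkene.
  CH(CONH2): pendant –CONH2: carbonyl C bonded to C and N → amide.
  CH(COCH3): pendant –COCH3: carbonyl C bonded to two carbons → ketone.
  CH(OH): –OH on an sp³ carbon → alcohol (secondary).
  CH(CHO): pendant –CHO: carbonyl C bonded to C and H → aldehyde.
  CH(OCOCH3): pendant –OC(=O)CH3: an acyloxy group → ester.
  CH(NHCOCH3): pendant –NHC(=O)CH3: N bonded to a carbonyl → amide (not amine).
  CH(I): halogen on an sp³ carbon → alkyl halide.
  CH(F): halogen on an sp³ carbon → alkyl halide.
  CH(COOH): pendant –COOH: carbonyl C bonded to C and –OH → carboxylic acid.
  CH(OH): –OH on an sp³ carbon → alcohol (secondary).
  CH=CH2: C=C double bond → alkene.
Aldehyde appears at: CH(CHO) → 1.

1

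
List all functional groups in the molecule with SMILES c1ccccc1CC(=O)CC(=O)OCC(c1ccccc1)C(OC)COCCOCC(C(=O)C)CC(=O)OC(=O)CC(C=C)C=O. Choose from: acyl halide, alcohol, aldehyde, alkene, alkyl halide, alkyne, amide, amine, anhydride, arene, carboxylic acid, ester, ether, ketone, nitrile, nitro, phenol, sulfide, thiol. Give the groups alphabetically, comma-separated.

aldehyde, alkene, anhydride, arene, ester, ether, ketone

C6H5– phenyl ring → arene.
–C(=O)– with carbon on both sides → ketone.
–C(=O)–O–C with C on the carbonyl side → ester.
pendant –C6H5: benzene ring → arene.
pendant –OCH3: C–O–C with sp³ C, no adjacent C=O → ether.
C–O–C with sp³ carbons on both sides and no adjacent C=O → ether.
C–O–C with sp³ carbons on both sides and no adjacent C=O → ether.
pendant –COCH3: carbonyl C bonded to two carbons → ketone.
two acyl groups sharing one oxygen, –C(=O)–O–C(=O)– → anhydride.
pendant –CH=CH2: C=C double bond → alkene.
terminal –CHO: carbonyl C bonded to H and C → aldehyde.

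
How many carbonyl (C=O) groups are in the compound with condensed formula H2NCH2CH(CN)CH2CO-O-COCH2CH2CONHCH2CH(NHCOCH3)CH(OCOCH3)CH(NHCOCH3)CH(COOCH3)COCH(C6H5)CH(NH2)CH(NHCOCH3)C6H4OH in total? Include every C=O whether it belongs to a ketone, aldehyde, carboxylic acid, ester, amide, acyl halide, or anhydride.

CH2CO-O-COCH2: anhydride, 2 C=O (running total 2).
CH2CONHCH2: amide, 1 C=O (running total 3).
CH(NHCOCH3): amide, 1 C=O (running total 4).
CH(OCOCH3): ester, 1 C=O (running total 5).
CH(NHCOCH3): amide, 1 C=O (running total 6).
CH(COOCH3): ester, 1 C=O (running total 7).
CO: ketone, 1 C=O (running total 8).
CH(NHCOCH3): amide, 1 C=O (running total 9).

9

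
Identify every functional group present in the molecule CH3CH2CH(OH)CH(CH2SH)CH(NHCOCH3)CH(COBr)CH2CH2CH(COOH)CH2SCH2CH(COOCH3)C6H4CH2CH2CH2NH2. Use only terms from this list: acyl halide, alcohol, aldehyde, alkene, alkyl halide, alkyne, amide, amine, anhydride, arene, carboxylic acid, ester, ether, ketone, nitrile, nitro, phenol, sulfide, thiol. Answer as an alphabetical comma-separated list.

acyl halide, alcohol, amide, amine, arene, carboxylic acid, ester, sulfide, thiol

Working along the chain:
  CH(OH): –OH on an sp³ carbon → alcohol (secondary).
  CH(CH2SH): pendant –CH2SH → thiol.
  CH(NHCOCH3): pendant –NHC(=O)CH3: N bonded to a carbonyl → amide (not amine).
  CH(COBr): pendant –C(=O)X: carbonyl C bonded to C and halogen → acyl halide.
  CH(COOH): pendant –COOH: carbonyl C bonded to C and –OH → carboxylic acid.
  CH2SCH2: C–S–C linkage → sulfide (thioether).
  CH(COOCH3): pendant –COOCH3: carbonyl C bonded to C and –OCH3 → ester.
  C6H4: para-disubstituted benzene ring → arene.
  CH2NH2: –NH2 on an sp³ carbon with no adjacent C=O → amine.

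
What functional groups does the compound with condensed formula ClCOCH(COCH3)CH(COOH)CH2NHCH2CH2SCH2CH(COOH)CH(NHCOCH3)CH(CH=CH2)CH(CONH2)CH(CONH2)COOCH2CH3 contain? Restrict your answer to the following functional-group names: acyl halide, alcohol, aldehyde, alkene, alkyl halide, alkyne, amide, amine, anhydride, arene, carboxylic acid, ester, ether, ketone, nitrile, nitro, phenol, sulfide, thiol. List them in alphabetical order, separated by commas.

Reading the structure from left to right:
  ClCO: –C(=O)Cl: carbonyl C bonded to C and to a halogen → acyl halide (not alkyl halide).
  CH(COCH3): pendant –COCH3: carbonyl C bonded to two carbons → ketone.
  CH(COOH): pendant –COOH: carbonyl C bonded to C and –OH → carboxylic acid.
  CH2NHCH2: C–N–C with sp³ carbons and no adjacent C=O → amine (secondary).
  CH2SCH2: C–S–C linkage → sulfide (thioether).
  CH(COOH): pendant –COOH: carbonyl C bonded to C and –OH → carboxylic acid.
  CH(NHCOCH3): pendant –NHC(=O)CH3: N bonded to a carbonyl → amide (not amine).
  CH(CH=CH2): pendant –CH=CH2: C=C double bond → alkene.
  CH(CONH2): pendant –CONH2: carbonyl C bonded to C and N → amide.
  CH(CONH2): pendant –CONH2: carbonyl C bonded to C and N → amide.
  COOCH2CH3: –C(=O)OCH2CH3: carbonyl C bonded to C and to –OEt → ester.

acyl halide, alkene, amide, amine, carboxylic acid, ester, ketone, sulfide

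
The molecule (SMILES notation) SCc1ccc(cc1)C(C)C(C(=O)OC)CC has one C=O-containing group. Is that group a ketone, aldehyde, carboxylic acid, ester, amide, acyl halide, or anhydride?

ester

The carbonyl is in the CH(COOCH3) segment: pendant –COOCH3: carbonyl C bonded to C and –OCH3 → ester.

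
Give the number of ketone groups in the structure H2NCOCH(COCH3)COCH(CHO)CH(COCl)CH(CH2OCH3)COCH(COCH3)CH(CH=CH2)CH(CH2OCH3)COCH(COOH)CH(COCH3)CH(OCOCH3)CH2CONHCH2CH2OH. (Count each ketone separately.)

6

Taking each segment in turn:
  H2NCO: –C(=O)NH2: carbonyl C bonded to C and to N → amide (the N is not a separate amine).
  CH(COCH3): pendant –COCH3: carbonyl C bonded to two carbons → ketone.
  CO: –C(=O)– with carbon on both sides → ketone.
  CH(CHO): pendant –CHO: carbonyl C bonded to C and H → aldehyde.
  CH(COCl): pendant –C(=O)X: carbonyl C bonded to C and halogen → acyl halide.
  CH(CH2OCH3): pendant –CH2OCH3: C–O–C linkage → ether.
  CO: –C(=O)– with carbon on both sides → ketone.
  CH(COCH3): pendant –COCH3: carbonyl C bonded to two carbons → ketone.
  CH(CH=CH2): pendant –CH=CH2: C=C double bond → alkene.
  CH(CH2OCH3): pendant –CH2OCH3: C–O–C linkage → ether.
  CO: –C(=O)– with carbon on both sides → ketone.
  CH(COOH): pendant –COOH: carbonyl C bonded to C and –OH → carboxylic acid.
  CH(COCH3): pendant –COCH3: carbonyl C bonded to two carbons → ketone.
  CH(OCOCH3): pendant –OC(=O)CH3: an acyloxy group → ester.
  CH2CONHCH2: –C(=O)–N– linkage → amide (the N is not an amine).
  CH2OH: –OH on an sp³ carbon → alcohol.
Ketone appears at: CH(COCH3), CO, CO, CH(COCH3), CO, CH(COCH3) → 6.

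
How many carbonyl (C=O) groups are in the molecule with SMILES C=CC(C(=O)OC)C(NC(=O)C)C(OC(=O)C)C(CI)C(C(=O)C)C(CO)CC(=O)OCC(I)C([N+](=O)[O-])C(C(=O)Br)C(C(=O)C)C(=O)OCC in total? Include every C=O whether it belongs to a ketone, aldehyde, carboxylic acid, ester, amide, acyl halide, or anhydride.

8

CH(COOCH3): ester, 1 C=O (running total 1).
CH(NHCOCH3): amide, 1 C=O (running total 2).
CH(OCOCH3): ester, 1 C=O (running total 3).
CH(COCH3): ketone, 1 C=O (running total 4).
CH2COOCH2: ester, 1 C=O (running total 5).
CH(COBr): acyl halide, 1 C=O (running total 6).
CH(COCH3): ketone, 1 C=O (running total 7).
COOCH2CH3: ester, 1 C=O (running total 8).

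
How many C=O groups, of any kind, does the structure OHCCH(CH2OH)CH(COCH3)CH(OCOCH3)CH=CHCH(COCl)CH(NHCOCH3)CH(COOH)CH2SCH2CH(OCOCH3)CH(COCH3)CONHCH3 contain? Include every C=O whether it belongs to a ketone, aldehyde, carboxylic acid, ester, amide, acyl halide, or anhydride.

9

OHC: aldehyde, 1 C=O (running total 1).
CH(COCH3): ketone, 1 C=O (running total 2).
CH(OCOCH3): ester, 1 C=O (running total 3).
CH(COCl): acyl halide, 1 C=O (running total 4).
CH(NHCOCH3): amide, 1 C=O (running total 5).
CH(COOH): carboxylic acid, 1 C=O (running total 6).
CH(OCOCH3): ester, 1 C=O (running total 7).
CH(COCH3): ketone, 1 C=O (running total 8).
CONHCH3: amide, 1 C=O (running total 9).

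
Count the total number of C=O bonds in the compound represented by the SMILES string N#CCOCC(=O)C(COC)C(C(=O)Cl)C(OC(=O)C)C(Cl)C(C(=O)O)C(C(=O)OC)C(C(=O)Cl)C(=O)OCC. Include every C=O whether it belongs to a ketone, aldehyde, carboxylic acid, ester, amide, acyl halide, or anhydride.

7

CO: ketone, 1 C=O (running total 1).
CH(COCl): acyl halide, 1 C=O (running total 2).
CH(OCOCH3): ester, 1 C=O (running total 3).
CH(COOH): carboxylic acid, 1 C=O (running total 4).
CH(COOCH3): ester, 1 C=O (running total 5).
CH(COCl): acyl halide, 1 C=O (running total 6).
COOCH2CH3: ester, 1 C=O (running total 7).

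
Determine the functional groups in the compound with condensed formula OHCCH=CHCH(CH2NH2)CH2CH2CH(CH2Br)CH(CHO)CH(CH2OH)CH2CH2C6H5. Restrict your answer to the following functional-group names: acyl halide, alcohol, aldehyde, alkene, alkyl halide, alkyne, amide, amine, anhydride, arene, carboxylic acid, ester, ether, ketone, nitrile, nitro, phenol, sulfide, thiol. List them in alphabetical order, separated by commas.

Reading the structure from left to right:
  OHC: terminal –CHO: carbonyl C bonded to H and C → aldehyde.
  CH=CH: C=C double bond → alkene.
  CH(CH2NH2): pendant –CH2NH2: N on sp³ C, no adjacent C=O → amine.
  CH(CH2Br): pendant –CH2X: halogen on sp³ carbon → alkyl halide.
  CH(CHO): pendant –CHO: carbonyl C bonded to C and H → aldehyde.
  CH(CH2OH): pendant –CH2OH on an sp³ backbone C → alcohol.
  C6H5: –C6H5 phenyl ring → arene.

alcohol, aldehyde, alkene, alkyl halide, amine, arene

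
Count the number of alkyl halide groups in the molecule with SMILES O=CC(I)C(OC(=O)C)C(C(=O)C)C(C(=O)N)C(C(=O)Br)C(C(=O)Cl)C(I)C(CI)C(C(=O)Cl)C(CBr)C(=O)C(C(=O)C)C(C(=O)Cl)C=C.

4

Working along the chain:
  OHC: terminal –CHO: carbonyl C bonded to H and C → aldehyde.
  CH(I): halogen on an sp³ carbon → alkyl halide.
  CH(OCOCH3): pendant –OC(=O)CH3: an acyloxy group → ester.
  CH(COCH3): pendant –COCH3: carbonyl C bonded to two carbons → ketone.
  CH(CONH2): pendant –CONH2: carbonyl C bonded to C and N → amide.
  CH(COBr): pendant –C(=O)X: carbonyl C bonded to C and halogen → acyl halide.
  CH(COCl): pendant –C(=O)X: carbonyl C bonded to C and halogen → acyl halide.
  CH(I): halogen on an sp³ carbon → alkyl halide.
  CH(CH2I): pendant –CH2X: halogen on sp³ carbon → alkyl halide.
  CH(COCl): pendant –C(=O)X: carbonyl C bonded to C and halogen → acyl halide.
  CH(CH2Br): pendant –CH2X: halogen on sp³ carbon → alkyl halide.
  CO: –C(=O)– with carbon on both sides → ketone.
  CH(COCH3): pendant –COCH3: carbonyl C bonded to two carbons → ketone.
  CH(COCl): pendant –C(=O)X: carbonyl C bonded to C and halogen → acyl halide.
  CH=CH2: C=C double bond → alkene.
Alkyl halide appears at: CH(I), CH(I), CH(CH2I), CH(CH2Br) → 4.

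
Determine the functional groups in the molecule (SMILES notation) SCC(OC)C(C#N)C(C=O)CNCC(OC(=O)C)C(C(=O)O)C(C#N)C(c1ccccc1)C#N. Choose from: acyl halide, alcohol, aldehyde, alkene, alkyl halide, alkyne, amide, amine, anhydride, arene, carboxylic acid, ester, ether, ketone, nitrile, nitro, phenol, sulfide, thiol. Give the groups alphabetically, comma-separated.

Working along the chain:
  HSCH2: –SH on an sp³ carbon → thiol.
  CH(OCH3): pendant –OCH3: C–O–C with sp³ C, no adjacent C=O → ether.
  CH(CN): pendant –C≡N: nitrile.
  CH(CHO): pendant –CHO: carbonyl C bonded to C and H → aldehyde.
  CH2NHCH2: C–N–C with sp³ carbons and no adjacent C=O → amine (secondary).
  CH(OCOCH3): pendant –OC(=O)CH3: an acyloxy group → ester.
  CH(COOH): pendant –COOH: carbonyl C bonded to C and –OH → carboxylic acid.
  CH(CN): pendant –C≡N: nitrile.
  CH(C6H5): pendant –C6H5: benzene ring → arene.
  CN: –C≡N: carbon triple-bonded to nitrogen → nitrile.

aldehyde, amine, arene, carboxylic acid, ester, ether, nitrile, thiol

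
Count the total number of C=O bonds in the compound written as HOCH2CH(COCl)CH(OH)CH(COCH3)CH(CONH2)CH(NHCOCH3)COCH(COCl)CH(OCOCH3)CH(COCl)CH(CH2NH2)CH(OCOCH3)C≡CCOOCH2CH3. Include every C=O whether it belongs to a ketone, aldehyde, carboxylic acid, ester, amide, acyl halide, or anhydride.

10

CH(COCl): acyl halide, 1 C=O (running total 1).
CH(COCH3): ketone, 1 C=O (running total 2).
CH(CONH2): amide, 1 C=O (running total 3).
CH(NHCOCH3): amide, 1 C=O (running total 4).
CO: ketone, 1 C=O (running total 5).
CH(COCl): acyl halide, 1 C=O (running total 6).
CH(OCOCH3): ester, 1 C=O (running total 7).
CH(COCl): acyl halide, 1 C=O (running total 8).
CH(OCOCH3): ester, 1 C=O (running total 9).
COOCH2CH3: ester, 1 C=O (running total 10).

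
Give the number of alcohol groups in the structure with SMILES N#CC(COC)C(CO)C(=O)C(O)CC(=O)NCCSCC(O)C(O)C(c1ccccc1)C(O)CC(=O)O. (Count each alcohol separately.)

5

Reading the structure from left to right:
  N≡C: N≡C–: carbon triple-bonded to nitrogen → nitrile.
  CH(CH2OCH3): pendant –CH2OCH3: C–O–C linkage → ether.
  CH(CH2OH): pendant –CH2OH on an sp³ backbone C → alcohol.
  CO: –C(=O)– with carbon on both sides → ketone.
  CH(OH): –OH on an sp³ carbon → alcohol (secondary).
  CH2CONHCH2: –C(=O)–N– linkage → amide (the N is not an amine).
  CH2SCH2: C–S–C linkage → sulfide (thioether).
  CH(OH): –OH on an sp³ carbon → alcohol (secondary).
  CH(OH): –OH on an sp³ carbon → alcohol (secondary).
  CH(C6H5): pendant –C6H5: benzene ring → arene.
  CH(OH): –OH on an sp³ carbon → alcohol (secondary).
  COOH: –COOH: carbonyl C bonded to –OH and C → carboxylic acid (the –OH is not a separate alcohol).
Alcohol appears at: CH(CH2OH), CH(OH), CH(OH), CH(OH), CH(OH) → 5.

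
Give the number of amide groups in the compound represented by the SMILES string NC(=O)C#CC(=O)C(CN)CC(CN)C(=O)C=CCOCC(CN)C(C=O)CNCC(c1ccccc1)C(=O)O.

–C(=O)NH2: carbonyl C bonded to C and to N → amide (the N is not a separate amine).
C≡C triple bond → alkyne.
–C(=O)– with carbon on both sides → ketone.
pendant –CH2NH2: N on sp³ C, no adjacent C=O → amine.
pendant –CH2NH2: N on sp³ C, no adjacent C=O → amine.
–C(=O)– with carbon on both sides → ketone.
C=C double bond → alkene.
C–O–C with sp³ carbons on both sides and no adjacent C=O → ether.
pendant –CH2NH2: N on sp³ C, no adjacent C=O → amine.
pendant –CHO: carbonyl C bonded to C and H → aldehyde.
C–N–C with sp³ carbons and no adjacent C=O → amine (secondary).
pendant –C6H5: benzene ring → arene.
–COOH: carbonyl C bonded to –OH and C → carboxylic acid (the –OH is not a separate alcohol).
Amide appears at: H2NCO → 1.

1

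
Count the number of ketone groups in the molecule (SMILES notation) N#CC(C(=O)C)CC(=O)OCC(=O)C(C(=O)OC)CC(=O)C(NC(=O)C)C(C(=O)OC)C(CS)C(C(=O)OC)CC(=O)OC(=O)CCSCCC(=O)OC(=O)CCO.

3

N≡C–: carbon triple-bonded to nitrogen → nitrile.
pendant –COCH3: carbonyl C bonded to two carbons → ketone.
–C(=O)–O–C with C on the carbonyl side → ester.
–C(=O)– with carbon on both sides → ketone.
pendant –COOCH3: carbonyl C bonded to C and –OCH3 → ester.
–C(=O)– with carbon on both sides → ketone.
pendant –NHC(=O)CH3: N bonded to a carbonyl → amide (not amine).
pendant –COOCH3: carbonyl C bonded to C and –OCH3 → ester.
pendant –CH2SH → thiol.
pendant –COOCH3: carbonyl C bonded to C and –OCH3 → ester.
two acyl groups sharing one oxygen, –C(=O)–O–C(=O)– → anhydride.
C–S–C linkage → sulfide (thioether).
two acyl groups sharing one oxygen, –C(=O)–O–C(=O)– → anhydride.
–OH on an sp³ carbon → alcohol.
Ketone appears at: CH(COCH3), CO, CO → 3.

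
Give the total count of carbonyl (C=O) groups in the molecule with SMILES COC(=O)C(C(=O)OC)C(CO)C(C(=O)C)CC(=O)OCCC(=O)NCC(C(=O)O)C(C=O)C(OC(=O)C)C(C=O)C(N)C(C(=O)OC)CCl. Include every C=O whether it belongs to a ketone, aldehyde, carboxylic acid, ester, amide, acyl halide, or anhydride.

10

CH3OOC: ester, 1 C=O (running total 1).
CH(COOCH3): ester, 1 C=O (running total 2).
CH(COCH3): ketone, 1 C=O (running total 3).
CH2COOCH2: ester, 1 C=O (running total 4).
CH2CONHCH2: amide, 1 C=O (running total 5).
CH(COOH): carboxylic acid, 1 C=O (running total 6).
CH(CHO): aldehyde, 1 C=O (running total 7).
CH(OCOCH3): ester, 1 C=O (running total 8).
CH(CHO): aldehyde, 1 C=O (running total 9).
CH(COOCH3): ester, 1 C=O (running total 10).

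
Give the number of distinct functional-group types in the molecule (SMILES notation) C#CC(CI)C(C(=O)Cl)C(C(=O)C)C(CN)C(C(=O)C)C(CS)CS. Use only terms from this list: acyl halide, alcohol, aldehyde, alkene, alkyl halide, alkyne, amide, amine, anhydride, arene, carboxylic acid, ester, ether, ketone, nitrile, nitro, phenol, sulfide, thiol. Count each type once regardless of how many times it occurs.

C≡C triple bond → alkyne.
pendant –CH2X: halogen on sp³ carbon → alkyl halide.
pendant –C(=O)X: carbonyl C bonded to C and halogen → acyl halide.
pendant –COCH3: carbonyl C bonded to two carbons → ketone.
pendant –CH2NH2: N on sp³ C, no adjacent C=O → amine.
pendant –COCH3: carbonyl C bonded to two carbons → ketone.
pendant –CH2SH → thiol.
–SH on an sp³ carbon → thiol.
Distinct types present: acyl halide, alkyl halide, alkyne, amine, ketone, thiol.

6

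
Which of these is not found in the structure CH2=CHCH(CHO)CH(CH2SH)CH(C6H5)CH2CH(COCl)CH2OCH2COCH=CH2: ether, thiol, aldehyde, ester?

aldehyde: present (CH(CHO) — pendant –CHO: carbonyl C bonded to C and H → aldehyde).
thiol: present (CH(CH2SH) — pendant –CH2SH → thiol).
ether: present (CH2OCH2 — C–O–C with sp³ carbons on both sides and no adjacent C=O → ether).
ester: no segment matches this pattern.

ester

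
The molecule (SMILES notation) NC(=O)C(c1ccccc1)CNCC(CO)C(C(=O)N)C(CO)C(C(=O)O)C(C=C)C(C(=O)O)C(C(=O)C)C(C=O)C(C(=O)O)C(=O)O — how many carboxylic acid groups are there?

–C(=O)NH2: carbonyl C bonded to C and to N → amide (the N is not a separate amine).
pendant –C6H5: benzene ring → arene.
C–N–C with sp³ carbons and no adjacent C=O → amine (secondary).
pendant –CH2OH on an sp³ backbone C → alcohol.
pendant –CONH2: carbonyl C bonded to C and N → amide.
pendant –CH2OH on an sp³ backbone C → alcohol.
pendant –COOH: carbonyl C bonded to C and –OH → carboxylic acid.
pendant –CH=CH2: C=C double bond → alkene.
pendant –COOH: carbonyl C bonded to C and –OH → carboxylic acid.
pendant –COCH3: carbonyl C bonded to two carbons → ketone.
pendant –CHO: carbonyl C bonded to C and H → aldehyde.
pendant –COOH: carbonyl C bonded to C and –OH → carboxylic acid.
–COOH: carbonyl C bonded to –OH and C → carboxylic acid (the –OH is not a separate alcohol).
Carboxylic acid appears at: CH(COOH), CH(COOH), CH(COOH), COOH → 4.

4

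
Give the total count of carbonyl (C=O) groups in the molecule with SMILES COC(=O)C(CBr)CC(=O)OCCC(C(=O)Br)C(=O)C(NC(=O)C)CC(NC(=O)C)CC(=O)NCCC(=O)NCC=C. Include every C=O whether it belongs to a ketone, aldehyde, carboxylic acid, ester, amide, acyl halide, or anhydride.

8

CH3OOC: ester, 1 C=O (running total 1).
CH2COOCH2: ester, 1 C=O (running total 2).
CH(COBr): acyl halide, 1 C=O (running total 3).
CO: ketone, 1 C=O (running total 4).
CH(NHCOCH3): amide, 1 C=O (running total 5).
CH(NHCOCH3): amide, 1 C=O (running total 6).
CH2CONHCH2: amide, 1 C=O (running total 7).
CH2CONHCH2: amide, 1 C=O (running total 8).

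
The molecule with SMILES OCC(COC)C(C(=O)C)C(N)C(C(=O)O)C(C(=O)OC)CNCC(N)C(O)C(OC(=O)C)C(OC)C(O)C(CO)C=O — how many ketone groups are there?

HO– on an sp³ carbon → alcohol.
pendant –CH2OCH3: C–O–C linkage → ether.
pendant –COCH3: carbonyl C bonded to two carbons → ketone.
–NH2 on an sp³ carbon with no adjacent C=O → amine.
pendant –COOH: carbonyl C bonded to C and –OH → carboxylic acid.
pendant –COOCH3: carbonyl C bonded to C and –OCH3 → ester.
C–N–C with sp³ carbons and no adjacent C=O → amine (secondary).
–NH2 on an sp³ carbon with no adjacent C=O → amine.
–OH on an sp³ carbon → alcohol (secondary).
pendant –OC(=O)CH3: an acyloxy group → ester.
pendant –OCH3: C–O–C with sp³ C, no adjacent C=O → ether.
–OH on an sp³ carbon → alcohol (secondary).
pendant –CH2OH on an sp³ backbone C → alcohol.
terminal –CHO: carbonyl C bonded to H and C → aldehyde.
Ketone appears at: CH(COCH3) → 1.

1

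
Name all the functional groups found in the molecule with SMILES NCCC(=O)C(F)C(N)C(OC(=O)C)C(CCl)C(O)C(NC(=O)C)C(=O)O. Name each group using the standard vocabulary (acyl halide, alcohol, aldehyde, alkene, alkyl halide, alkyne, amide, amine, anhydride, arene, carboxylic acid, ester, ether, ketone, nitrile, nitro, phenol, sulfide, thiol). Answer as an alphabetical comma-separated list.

alcohol, alkyl halide, amide, amine, carboxylic acid, ester, ketone

Reading the structure from left to right:
  H2NCH2: –NH2 on an sp³ carbon with no adjacent C=O → amine.
  CO: –C(=O)– with carbon on both sides → ketone.
  CH(F): halogen on an sp³ carbon → alkyl halide.
  CH(NH2): –NH2 on an sp³ carbon with no adjacent C=O → amine.
  CH(OCOCH3): pendant –OC(=O)CH3: an acyloxy group → ester.
  CH(CH2Cl): pendant –CH2X: halogen on sp³ carbon → alkyl halide.
  CH(OH): –OH on an sp³ carbon → alcohol (secondary).
  CH(NHCOCH3): pendant –NHC(=O)CH3: N bonded to a carbonyl → amide (not amine).
  COOH: –COOH: carbonyl C bonded to –OH and C → carboxylic acid (the –OH is not a separate alcohol).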